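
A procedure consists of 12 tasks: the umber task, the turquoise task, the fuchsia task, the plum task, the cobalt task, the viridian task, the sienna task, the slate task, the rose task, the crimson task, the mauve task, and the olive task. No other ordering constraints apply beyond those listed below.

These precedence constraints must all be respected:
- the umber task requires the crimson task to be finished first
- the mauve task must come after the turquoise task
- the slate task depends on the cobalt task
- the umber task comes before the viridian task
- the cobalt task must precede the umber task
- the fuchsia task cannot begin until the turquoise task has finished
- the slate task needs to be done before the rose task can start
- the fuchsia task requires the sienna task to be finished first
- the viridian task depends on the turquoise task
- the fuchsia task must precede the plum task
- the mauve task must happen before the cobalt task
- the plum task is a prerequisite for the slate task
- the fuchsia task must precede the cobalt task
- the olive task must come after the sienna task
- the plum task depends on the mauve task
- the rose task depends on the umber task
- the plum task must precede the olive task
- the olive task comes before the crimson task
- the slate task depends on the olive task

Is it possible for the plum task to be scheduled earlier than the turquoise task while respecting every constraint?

No

Following the turquoise task → the fuchsia task → the plum task, the turquoise task must precede the plum task in every valid ordering.
Hence the plum task can never be scheduled before the turquoise task.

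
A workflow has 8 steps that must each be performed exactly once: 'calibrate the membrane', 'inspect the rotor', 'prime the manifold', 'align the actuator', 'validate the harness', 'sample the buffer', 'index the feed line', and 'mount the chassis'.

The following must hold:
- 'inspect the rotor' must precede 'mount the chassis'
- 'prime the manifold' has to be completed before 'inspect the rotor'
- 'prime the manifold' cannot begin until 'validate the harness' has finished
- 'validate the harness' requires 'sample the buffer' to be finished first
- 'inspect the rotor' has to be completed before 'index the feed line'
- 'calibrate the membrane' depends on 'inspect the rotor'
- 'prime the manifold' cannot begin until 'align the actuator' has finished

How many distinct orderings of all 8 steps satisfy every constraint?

The steps with no prerequisites are 'align the actuator', 'sample the buffer'; any of them can be placed first.
Systematically extending each partial ordering one step at a time and counting, there are 18 complete orderings.

18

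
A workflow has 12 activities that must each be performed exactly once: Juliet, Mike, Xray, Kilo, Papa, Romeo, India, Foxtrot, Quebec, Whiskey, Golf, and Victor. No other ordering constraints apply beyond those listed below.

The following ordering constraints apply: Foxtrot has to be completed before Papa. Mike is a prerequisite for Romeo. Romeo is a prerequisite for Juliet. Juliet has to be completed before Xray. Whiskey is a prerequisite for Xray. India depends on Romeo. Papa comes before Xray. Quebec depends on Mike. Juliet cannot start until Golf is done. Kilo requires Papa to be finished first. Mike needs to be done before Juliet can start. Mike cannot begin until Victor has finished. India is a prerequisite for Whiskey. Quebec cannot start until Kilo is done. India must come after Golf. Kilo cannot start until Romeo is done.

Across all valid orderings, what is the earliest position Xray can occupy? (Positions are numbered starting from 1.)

10

The activities that are forced before Xray, directly or transitively, are Juliet, Mike, Papa, Romeo, India, Foxtrot, Whiskey, Golf, Victor. That's 9 activities.
So at minimum 9 activities come before Xray, putting Xray no earlier than position 10. That position is achievable by scheduling exactly those predecessors first.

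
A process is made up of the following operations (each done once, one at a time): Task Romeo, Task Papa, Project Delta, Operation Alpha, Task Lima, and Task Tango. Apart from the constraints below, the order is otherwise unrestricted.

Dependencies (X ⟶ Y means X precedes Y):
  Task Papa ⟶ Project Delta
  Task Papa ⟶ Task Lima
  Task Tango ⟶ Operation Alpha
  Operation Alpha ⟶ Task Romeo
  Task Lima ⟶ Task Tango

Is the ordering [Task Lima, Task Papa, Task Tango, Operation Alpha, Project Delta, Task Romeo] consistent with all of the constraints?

In the proposed order, Task Lima appears before Task Papa.
Since Task Papa is required before Task Lima, the ordering is invalid.

No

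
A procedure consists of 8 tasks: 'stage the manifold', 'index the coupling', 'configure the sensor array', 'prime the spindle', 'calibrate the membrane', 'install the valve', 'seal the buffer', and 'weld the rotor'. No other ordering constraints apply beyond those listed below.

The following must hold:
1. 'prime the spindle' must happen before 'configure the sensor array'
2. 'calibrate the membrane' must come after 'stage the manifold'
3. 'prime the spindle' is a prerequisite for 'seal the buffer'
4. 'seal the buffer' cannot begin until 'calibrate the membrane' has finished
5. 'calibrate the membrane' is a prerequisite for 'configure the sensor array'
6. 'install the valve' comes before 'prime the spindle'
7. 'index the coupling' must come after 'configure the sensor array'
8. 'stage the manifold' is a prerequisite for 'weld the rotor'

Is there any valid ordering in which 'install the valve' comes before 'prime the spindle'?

Yes

Every valid ordering already has 'install the valve' before 'prime the spindle' (the constraints require it), so in particular at least one does.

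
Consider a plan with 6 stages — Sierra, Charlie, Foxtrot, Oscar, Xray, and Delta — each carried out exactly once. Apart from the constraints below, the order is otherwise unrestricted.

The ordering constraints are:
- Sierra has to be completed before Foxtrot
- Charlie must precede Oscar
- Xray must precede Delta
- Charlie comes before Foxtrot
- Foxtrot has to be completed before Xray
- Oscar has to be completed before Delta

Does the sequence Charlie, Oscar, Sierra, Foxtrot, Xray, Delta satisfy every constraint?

Going through the constraints one by one, each required predecessor appears earlier in the sequence than its dependent — e.g. Oscar (position 2) is before Delta (position 6), as required.

Yes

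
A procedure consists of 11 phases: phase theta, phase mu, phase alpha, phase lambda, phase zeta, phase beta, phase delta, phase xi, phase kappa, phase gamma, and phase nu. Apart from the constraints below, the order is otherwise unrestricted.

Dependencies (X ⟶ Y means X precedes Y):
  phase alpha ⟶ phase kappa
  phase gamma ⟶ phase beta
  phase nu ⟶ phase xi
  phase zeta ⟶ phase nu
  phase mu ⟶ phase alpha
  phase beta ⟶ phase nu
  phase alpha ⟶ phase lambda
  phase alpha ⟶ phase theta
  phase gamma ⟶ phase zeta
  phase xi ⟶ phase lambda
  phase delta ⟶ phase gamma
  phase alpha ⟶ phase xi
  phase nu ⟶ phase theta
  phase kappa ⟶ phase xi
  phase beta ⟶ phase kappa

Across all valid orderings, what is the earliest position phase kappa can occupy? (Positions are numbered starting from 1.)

The phases that are forced before phase kappa, directly or transitively, are phase mu, phase alpha, phase beta, phase delta, phase gamma. That's 5 phases.
With 5 mandatory predecessors, the earliest phase kappa can sit is position 5+1 = 6, and placing just those 5 first achieves it.

6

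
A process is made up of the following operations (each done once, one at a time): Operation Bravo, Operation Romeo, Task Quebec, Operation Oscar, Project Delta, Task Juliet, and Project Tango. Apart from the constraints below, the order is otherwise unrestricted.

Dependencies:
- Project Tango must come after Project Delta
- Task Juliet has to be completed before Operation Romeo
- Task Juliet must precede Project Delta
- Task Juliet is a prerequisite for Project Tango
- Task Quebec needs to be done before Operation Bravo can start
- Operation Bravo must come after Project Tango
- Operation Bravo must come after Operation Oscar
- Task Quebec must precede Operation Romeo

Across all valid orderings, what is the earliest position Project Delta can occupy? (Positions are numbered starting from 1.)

Working backwards through the constraints from Project Delta, its only required predecessor is Task Juliet.
With 1 mandatory predecessor, the earliest Project Delta can sit is position 1+1 = 2, and placing just that one first achieves it.

2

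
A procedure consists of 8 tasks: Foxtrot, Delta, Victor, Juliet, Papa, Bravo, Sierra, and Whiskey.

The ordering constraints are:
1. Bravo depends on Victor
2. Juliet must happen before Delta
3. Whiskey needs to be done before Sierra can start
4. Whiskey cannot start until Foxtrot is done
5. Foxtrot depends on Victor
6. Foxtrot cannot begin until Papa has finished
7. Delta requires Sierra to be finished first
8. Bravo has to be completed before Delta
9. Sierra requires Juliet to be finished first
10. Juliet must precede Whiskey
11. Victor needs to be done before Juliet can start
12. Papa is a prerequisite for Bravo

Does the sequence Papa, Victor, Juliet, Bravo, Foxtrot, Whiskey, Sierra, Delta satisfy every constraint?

Every stated constraint is respected: Juliet sits at position 3, ahead of Delta at position 8, and each of the other listed pairs likewise has the predecessor earlier in the sequence.

Yes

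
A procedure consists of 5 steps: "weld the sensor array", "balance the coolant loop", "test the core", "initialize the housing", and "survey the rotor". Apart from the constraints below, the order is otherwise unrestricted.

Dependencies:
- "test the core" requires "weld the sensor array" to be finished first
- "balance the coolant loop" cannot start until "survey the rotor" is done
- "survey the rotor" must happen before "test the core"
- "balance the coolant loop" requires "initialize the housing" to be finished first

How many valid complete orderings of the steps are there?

3 steps have no prerequisites ("weld the sensor array", "initialize the housing", "survey the rotor"), so any of them could come first.
Counting all ways to extend the partial order to a total order gives 16.

16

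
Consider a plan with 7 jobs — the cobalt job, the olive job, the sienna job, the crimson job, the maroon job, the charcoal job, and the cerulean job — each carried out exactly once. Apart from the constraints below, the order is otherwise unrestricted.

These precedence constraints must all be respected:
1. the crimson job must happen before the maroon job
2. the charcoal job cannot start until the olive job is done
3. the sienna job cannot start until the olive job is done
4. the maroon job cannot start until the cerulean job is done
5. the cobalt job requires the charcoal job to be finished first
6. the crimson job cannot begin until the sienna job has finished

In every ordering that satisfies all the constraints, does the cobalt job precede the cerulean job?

No

The cobalt job and the cerulean job are not related by any chain of constraints.
So the cobalt job can come before the cerulean job or after — it is not forced.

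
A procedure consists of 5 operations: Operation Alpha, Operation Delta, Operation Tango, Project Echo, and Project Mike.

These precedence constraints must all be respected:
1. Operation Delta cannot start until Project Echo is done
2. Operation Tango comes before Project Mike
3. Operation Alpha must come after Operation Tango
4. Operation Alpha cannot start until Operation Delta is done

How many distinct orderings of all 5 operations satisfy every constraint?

9

2 operations have no prerequisites (Operation Tango, Project Echo), so any of them could come first.
Enumerating by repeatedly choosing an available operation (one whose prerequisites are all placed) gives 9 distinct complete orderings.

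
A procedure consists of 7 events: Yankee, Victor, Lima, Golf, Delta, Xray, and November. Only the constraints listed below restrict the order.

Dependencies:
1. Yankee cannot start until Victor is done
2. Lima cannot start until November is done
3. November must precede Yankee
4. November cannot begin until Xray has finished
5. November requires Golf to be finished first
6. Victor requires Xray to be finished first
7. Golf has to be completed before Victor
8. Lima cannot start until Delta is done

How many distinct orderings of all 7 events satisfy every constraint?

The events with no prerequisites are Golf, Delta, Xray; any of them can be placed first.
Enumerating by repeatedly choosing an available event (one whose prerequisites are all placed) gives 52 distinct complete orderings.

52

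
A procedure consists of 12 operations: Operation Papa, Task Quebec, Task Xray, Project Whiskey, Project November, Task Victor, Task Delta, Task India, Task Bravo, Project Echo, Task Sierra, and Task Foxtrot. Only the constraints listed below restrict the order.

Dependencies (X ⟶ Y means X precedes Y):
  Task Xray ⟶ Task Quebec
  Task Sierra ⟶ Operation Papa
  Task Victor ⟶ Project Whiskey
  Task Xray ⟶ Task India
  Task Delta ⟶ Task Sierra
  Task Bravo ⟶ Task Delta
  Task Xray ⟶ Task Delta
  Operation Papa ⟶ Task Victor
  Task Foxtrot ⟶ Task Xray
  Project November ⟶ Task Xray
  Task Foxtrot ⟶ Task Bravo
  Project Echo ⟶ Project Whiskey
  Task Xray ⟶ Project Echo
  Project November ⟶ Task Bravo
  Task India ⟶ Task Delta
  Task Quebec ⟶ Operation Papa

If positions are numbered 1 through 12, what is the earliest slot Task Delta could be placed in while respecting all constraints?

6

Every operation that must precede Task Delta has to come before it. Tracing all chains that end at Task Delta, those operations are: Task Xray, Project November, Task India, Task Bravo, Task Foxtrot — 5 in total.
With 5 mandatory predecessors, the earliest Task Delta can sit is position 5+1 = 6, and placing just those 5 first achieves it.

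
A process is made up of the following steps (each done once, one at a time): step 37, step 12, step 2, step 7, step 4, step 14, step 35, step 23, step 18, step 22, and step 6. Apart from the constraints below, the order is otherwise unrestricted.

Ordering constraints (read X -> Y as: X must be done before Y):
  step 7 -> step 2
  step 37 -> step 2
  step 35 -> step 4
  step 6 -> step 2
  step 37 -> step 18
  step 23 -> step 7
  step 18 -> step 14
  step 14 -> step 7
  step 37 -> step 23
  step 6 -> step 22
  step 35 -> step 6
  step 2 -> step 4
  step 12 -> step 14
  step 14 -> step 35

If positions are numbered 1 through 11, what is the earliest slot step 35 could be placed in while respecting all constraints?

5

Working backwards through the constraints from step 35, its full set of required predecessors is step 37, step 12, step 14, step 18 — 4 of them.
With 4 mandatory predecessors, the earliest step 35 can sit is position 4+1 = 5, and placing just those 4 first achieves it.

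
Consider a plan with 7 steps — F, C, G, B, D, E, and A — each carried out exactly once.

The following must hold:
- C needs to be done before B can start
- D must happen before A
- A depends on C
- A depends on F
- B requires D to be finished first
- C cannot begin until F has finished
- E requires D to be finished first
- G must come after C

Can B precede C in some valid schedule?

Following C → B, C must precede B in every valid ordering.
Hence B can never be scheduled before C.

No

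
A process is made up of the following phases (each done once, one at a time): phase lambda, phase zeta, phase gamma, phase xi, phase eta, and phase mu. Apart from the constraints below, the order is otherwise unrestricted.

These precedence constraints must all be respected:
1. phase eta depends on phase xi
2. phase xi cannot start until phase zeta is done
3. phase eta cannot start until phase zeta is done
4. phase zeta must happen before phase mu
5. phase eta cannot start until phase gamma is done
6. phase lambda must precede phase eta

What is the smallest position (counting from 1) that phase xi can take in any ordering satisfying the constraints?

Working backwards through the constraints from phase xi, its only required predecessor is phase zeta.
So at minimum 1 phase comes before phase xi, putting phase xi no earlier than position 2. That position is achievable by scheduling exactly that predecessor first.

2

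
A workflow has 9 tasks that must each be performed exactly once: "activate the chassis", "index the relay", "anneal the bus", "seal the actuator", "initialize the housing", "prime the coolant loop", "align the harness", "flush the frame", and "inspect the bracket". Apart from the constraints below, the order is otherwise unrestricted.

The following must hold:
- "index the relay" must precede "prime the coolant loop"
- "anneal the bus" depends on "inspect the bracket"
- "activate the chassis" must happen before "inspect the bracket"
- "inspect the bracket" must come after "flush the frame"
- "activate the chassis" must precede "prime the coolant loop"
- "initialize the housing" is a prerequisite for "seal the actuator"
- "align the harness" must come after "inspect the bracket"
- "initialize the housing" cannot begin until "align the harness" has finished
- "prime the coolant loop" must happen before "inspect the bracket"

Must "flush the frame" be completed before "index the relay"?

"flush the frame" and "index the relay" are not related by any chain of constraints.
There exist valid orderings with "index the relay" before "flush the frame", so "flush the frame" is not required to come first.

No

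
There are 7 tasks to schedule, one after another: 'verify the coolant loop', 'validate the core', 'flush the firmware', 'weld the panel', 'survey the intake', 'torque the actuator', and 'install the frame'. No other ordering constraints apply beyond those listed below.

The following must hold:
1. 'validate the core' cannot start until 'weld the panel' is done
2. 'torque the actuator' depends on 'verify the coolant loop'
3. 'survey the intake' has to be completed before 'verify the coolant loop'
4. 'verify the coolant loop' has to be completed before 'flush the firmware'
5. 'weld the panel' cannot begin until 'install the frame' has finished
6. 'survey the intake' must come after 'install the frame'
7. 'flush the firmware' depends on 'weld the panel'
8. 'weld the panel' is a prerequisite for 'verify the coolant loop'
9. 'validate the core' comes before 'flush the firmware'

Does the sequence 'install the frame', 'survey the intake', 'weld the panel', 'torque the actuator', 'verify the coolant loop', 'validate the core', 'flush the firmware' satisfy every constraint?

The sequence places 'torque the actuator' ahead of 'verify the coolant loop'.
That contradicts the constraint that 'verify the coolant loop' must precede 'torque the actuator'.

No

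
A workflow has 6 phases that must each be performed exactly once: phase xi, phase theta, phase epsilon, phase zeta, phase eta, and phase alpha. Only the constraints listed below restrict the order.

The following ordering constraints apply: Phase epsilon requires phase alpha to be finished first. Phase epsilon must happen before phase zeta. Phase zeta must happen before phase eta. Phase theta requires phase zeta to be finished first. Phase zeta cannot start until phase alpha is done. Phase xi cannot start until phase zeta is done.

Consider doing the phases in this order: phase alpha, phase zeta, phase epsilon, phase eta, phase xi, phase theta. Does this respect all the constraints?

No

The sequence places phase zeta ahead of phase epsilon.
But one of the constraints requires phase epsilon before phase zeta, so this ordering violates it.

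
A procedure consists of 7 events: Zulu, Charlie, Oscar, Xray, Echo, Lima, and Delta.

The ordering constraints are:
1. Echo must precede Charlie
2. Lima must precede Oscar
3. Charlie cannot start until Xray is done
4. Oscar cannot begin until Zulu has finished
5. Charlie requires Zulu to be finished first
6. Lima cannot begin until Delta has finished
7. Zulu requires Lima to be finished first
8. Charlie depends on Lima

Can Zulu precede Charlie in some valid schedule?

Yes

Zulu is actually forced before Charlie by the constraints, so certainly some valid ordering has Zulu first.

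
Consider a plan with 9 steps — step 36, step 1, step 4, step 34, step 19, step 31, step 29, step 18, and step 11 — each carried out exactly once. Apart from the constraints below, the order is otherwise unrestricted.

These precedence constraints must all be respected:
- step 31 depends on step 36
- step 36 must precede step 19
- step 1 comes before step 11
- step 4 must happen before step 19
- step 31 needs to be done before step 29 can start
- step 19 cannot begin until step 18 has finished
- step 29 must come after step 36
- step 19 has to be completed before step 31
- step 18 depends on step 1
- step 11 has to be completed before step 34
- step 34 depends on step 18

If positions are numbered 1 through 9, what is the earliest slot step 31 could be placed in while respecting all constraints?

6

Every step that must precede step 31 has to come before it. Tracing all chains that end at step 31, those steps are: step 36, step 1, step 4, step 19, step 18 — 5 in total.
So at minimum 5 steps come before step 31, putting step 31 no earlier than position 6. That position is achievable by scheduling exactly those predecessors first.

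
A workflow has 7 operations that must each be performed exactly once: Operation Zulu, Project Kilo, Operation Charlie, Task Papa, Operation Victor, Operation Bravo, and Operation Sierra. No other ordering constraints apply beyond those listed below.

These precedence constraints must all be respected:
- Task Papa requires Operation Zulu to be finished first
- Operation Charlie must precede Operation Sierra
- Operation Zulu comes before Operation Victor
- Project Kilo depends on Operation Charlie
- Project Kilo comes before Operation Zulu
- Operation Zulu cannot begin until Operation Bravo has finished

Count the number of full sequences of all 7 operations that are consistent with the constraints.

The operations with no prerequisites are Operation Charlie, Operation Bravo; any of them can be placed first.
Enumerating by repeatedly choosing an available operation (one whose prerequisites are all placed) gives 34 distinct complete orderings.

34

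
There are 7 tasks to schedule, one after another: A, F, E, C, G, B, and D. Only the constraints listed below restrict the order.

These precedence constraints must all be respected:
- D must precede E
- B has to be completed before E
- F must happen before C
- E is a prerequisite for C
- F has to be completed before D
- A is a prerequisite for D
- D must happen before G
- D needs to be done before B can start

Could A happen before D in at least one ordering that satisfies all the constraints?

The constraints force A before D, so yes — every valid ordering has A earlier.

Yes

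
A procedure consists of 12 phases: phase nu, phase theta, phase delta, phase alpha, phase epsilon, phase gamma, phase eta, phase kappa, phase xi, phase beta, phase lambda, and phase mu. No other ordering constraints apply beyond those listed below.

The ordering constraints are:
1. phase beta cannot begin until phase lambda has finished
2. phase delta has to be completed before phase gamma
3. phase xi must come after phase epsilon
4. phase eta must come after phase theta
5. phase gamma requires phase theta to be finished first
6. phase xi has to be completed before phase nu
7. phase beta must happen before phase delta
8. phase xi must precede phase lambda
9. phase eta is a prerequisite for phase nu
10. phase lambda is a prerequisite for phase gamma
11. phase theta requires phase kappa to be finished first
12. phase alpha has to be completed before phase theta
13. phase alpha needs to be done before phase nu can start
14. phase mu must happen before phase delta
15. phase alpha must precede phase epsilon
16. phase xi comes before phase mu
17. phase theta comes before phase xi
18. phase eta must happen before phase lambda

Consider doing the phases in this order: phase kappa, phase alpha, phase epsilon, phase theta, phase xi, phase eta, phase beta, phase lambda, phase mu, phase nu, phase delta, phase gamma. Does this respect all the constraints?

No

In the proposed order, phase beta appears before phase lambda.
But one of the constraints requires phase lambda before phase beta, so this ordering violates it.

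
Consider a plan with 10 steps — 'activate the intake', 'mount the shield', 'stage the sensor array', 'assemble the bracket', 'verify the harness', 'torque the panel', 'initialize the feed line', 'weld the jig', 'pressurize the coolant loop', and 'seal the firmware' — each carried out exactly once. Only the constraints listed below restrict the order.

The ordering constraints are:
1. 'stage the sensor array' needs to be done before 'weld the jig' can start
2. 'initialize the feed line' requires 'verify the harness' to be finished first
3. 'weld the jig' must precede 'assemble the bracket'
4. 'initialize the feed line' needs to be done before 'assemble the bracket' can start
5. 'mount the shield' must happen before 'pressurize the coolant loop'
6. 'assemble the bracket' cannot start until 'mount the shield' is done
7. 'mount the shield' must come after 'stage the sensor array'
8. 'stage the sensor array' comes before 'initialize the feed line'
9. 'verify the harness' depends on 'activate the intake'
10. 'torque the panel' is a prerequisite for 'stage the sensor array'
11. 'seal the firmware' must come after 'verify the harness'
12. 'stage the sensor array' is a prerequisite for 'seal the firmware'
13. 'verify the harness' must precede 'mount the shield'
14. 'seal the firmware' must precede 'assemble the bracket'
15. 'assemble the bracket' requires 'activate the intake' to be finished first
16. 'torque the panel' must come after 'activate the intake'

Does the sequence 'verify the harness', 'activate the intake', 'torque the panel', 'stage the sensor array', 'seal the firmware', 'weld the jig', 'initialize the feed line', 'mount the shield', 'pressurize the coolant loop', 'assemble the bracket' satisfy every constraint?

No

Here 'activate the intake' comes after 'verify the harness'.
Since 'activate the intake' is required before 'verify the harness', the ordering is invalid.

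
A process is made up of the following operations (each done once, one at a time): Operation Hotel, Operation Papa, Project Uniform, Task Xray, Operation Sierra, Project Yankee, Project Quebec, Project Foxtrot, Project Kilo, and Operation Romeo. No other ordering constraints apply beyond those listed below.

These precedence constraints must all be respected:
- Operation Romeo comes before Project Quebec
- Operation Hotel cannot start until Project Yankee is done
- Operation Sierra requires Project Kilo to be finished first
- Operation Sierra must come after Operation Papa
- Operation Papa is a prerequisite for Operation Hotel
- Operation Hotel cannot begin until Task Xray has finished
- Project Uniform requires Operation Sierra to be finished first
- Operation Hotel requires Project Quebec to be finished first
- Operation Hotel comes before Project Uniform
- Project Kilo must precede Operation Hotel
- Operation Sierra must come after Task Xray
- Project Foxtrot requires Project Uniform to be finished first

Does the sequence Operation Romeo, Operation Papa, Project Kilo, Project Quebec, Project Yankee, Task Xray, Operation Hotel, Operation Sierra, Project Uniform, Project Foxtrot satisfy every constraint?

Yes

Going through the constraints one by one, each required predecessor appears earlier in the sequence than its dependent — e.g. Operation Papa (position 2) is before Operation Sierra (position 8), as required.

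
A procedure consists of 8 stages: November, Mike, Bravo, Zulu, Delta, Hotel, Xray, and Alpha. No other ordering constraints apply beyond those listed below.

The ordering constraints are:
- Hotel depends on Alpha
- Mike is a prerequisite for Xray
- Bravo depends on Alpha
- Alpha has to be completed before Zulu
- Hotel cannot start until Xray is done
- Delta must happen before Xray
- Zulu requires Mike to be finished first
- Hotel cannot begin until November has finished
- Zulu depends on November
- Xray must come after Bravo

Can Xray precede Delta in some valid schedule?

There is a dependency chain Delta → Xray, so Xray always comes after Delta.
Hence Xray can never be scheduled before Delta.

No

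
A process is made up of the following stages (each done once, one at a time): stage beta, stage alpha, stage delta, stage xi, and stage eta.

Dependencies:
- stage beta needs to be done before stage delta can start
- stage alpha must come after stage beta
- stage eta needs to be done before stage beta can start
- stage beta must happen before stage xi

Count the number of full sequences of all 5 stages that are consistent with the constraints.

6

Only stage eta has no prerequisites, so it must go first.
Counting all ways to extend the partial order to a total order gives 6.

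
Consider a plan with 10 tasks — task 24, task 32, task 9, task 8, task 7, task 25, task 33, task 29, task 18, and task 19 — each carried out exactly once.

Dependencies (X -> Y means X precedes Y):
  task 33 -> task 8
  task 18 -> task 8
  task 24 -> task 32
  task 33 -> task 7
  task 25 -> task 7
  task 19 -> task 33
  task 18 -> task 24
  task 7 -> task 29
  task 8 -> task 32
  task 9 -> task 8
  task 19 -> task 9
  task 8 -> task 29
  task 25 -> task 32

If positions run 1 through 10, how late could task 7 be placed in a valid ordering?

The only task forced after task 7 (directly or by a chain) is task 29.
With 1 mandatory successor out of 10 tasks total, the latest slot for task 7 is 10−1 = 9, and it's reachable by doing all non-successors before task 7.

9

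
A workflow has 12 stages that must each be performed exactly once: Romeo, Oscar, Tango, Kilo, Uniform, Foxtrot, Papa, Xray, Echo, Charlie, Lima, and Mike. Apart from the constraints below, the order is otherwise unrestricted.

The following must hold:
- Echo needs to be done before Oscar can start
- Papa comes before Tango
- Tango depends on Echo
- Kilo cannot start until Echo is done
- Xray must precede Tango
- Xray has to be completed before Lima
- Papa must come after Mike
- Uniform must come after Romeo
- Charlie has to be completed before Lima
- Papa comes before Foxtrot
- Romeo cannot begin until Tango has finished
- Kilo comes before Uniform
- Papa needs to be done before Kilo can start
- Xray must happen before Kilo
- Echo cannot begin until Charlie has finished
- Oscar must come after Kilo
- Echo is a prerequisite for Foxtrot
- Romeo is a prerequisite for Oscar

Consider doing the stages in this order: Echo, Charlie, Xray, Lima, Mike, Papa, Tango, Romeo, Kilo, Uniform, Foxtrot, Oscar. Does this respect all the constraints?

The sequence places Echo ahead of Charlie.
Since Charlie is required before Echo, the ordering is invalid.

No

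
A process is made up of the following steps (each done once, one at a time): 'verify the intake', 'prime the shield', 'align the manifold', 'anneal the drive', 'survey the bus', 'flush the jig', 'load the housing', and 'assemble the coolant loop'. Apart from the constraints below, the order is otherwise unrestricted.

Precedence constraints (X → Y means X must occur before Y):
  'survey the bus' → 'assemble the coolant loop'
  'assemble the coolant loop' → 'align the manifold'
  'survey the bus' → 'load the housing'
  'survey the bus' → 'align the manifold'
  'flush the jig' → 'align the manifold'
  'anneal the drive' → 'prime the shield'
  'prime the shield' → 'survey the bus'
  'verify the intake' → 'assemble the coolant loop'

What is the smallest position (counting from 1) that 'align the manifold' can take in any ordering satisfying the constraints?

7

The steps that are forced before 'align the manifold', directly or transitively, are 'verify the intake', 'prime the shield', 'anneal the drive', 'survey the bus', 'flush the jig', 'assemble the coolant loop'. That's 6 steps.
With 6 mandatory predecessors, the earliest 'align the manifold' can sit is position 6+1 = 7, and placing just those 6 first achieves it.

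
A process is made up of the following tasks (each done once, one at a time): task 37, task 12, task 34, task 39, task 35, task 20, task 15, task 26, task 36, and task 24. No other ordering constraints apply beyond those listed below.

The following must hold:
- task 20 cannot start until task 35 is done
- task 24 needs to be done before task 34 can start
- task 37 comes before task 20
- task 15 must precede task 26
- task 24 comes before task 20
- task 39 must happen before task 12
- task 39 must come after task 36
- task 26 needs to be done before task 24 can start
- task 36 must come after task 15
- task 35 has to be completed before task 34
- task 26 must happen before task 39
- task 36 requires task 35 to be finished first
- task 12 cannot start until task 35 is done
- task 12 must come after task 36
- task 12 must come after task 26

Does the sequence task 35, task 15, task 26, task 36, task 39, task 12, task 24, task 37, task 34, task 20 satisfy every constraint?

Checking each listed constraint against this order: for instance, task 35 is in position 1 and task 20 in position 10, so that constraint holds — and the remaining constraints check out the same way.

Yes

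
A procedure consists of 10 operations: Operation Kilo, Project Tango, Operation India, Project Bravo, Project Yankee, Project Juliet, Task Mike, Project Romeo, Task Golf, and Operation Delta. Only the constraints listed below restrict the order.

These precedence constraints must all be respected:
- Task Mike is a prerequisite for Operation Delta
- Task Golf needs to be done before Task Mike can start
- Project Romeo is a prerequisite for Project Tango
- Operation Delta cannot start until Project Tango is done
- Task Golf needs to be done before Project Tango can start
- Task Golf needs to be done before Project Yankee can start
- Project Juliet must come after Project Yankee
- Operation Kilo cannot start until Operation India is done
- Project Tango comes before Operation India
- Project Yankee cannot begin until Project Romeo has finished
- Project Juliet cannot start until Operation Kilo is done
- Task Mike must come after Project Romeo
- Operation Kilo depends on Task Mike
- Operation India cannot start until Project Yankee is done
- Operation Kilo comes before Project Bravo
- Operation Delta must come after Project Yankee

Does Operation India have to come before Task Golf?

No

In fact the dependencies run the other way: Task Golf → Project Tango → Operation India.
So Operation India does not have to come before Task Golf — it cannot.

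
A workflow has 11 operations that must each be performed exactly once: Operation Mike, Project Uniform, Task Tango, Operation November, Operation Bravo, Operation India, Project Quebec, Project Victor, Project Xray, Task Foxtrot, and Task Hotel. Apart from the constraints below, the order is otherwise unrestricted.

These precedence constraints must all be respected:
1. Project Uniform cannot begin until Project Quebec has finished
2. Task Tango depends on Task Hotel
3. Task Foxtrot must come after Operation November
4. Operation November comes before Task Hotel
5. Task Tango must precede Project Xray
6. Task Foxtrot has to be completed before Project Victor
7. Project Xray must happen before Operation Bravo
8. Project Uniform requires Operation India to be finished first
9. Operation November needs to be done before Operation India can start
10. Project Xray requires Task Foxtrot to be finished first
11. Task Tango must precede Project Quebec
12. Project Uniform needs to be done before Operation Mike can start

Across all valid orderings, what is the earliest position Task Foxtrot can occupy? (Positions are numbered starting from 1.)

The only operation forced before Task Foxtrot (directly or transitively) is Operation November.
With 1 mandatory predecessor, the earliest Task Foxtrot can sit is position 1+1 = 2, and placing just that one first achieves it.

2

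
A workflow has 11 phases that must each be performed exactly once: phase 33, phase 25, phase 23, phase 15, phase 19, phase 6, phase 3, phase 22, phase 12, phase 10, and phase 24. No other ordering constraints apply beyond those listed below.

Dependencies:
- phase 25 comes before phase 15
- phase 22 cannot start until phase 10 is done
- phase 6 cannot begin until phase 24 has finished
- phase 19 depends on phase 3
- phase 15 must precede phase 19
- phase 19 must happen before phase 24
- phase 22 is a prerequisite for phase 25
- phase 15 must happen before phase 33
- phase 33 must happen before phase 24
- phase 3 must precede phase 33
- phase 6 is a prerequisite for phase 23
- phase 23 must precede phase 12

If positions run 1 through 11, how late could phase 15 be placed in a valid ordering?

5

Every phase that must follow phase 15 has to come after it. Tracing all chains starting from phase 15, those phases are: phase 33, phase 23, phase 19, phase 6, phase 12, phase 24 — 6 in total.
So at least 6 phases follow phase 15, putting phase 15 no later than position 5. That position is achievable by scheduling everything else first.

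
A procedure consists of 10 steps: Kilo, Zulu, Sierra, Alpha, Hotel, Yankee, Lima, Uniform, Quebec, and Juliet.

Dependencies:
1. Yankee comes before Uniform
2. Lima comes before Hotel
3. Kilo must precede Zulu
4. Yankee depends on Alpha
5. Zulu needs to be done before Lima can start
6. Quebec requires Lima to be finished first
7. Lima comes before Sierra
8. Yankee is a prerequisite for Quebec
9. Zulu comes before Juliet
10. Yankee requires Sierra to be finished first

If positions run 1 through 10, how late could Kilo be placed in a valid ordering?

Every step that must follow Kilo has to come after it. Tracing all chains starting from Kilo, those steps are: Zulu, Sierra, Hotel, Yankee, Lima, Uniform, Quebec, Juliet — 8 in total.
With 8 mandatory successors out of 10 steps total, the latest slot for Kilo is 10−8 = 2, and it's reachable by doing all non-successors before Kilo.

2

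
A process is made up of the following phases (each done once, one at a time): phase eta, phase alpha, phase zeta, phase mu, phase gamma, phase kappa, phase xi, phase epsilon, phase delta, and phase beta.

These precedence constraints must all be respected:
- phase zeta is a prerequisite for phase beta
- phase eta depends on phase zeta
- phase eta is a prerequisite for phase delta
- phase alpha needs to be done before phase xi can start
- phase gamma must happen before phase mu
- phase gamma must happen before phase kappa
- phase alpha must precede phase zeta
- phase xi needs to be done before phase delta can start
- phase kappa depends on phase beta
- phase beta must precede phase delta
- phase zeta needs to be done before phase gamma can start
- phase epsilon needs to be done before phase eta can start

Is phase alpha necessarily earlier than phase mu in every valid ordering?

Yes

Following the dependencies: phase alpha → phase zeta → phase gamma → phase mu.
That forces phase alpha before phase mu in every valid schedule.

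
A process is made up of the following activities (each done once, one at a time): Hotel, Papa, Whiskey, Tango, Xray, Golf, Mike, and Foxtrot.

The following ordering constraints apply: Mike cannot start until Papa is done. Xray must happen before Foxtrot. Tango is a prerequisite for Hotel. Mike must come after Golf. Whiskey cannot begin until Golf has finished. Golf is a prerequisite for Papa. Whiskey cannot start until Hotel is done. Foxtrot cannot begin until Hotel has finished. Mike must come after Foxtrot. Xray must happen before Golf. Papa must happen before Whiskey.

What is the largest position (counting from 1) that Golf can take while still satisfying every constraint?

5

Following every chain forward from Golf, the activities that must come later are Papa, Whiskey, Mike — 3 of them.
With 3 mandatory successors out of 8 activities total, the latest slot for Golf is 8−3 = 5, and it's reachable by doing all non-successors before Golf.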